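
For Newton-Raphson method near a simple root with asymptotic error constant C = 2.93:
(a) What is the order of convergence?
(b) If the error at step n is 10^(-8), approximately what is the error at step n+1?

(a) Newton-Raphson has quadratic (order 2) convergence near simple roots.
    This means |e_{n+1}| ≈ C|e_n|².

(b) With |e_n| = 10^(-8) and C = 2.93:
    |e_{n+1}| ≈ 2.93 × (10^(-8))² = 2.93 × 10^(-16)

(a) 2 (quadratic); (b) |e_{n+1}| ≈ 2.930e-16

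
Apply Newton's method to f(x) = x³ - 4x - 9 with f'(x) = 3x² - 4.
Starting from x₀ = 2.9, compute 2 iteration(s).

f(x) = x³ - 4x - 9
f'(x) = 3x² - 4
x₀ = 2.9

Newton-Raphson formula: x_{n+1} = x_n - f(x_n)/f'(x_n)

Iteration 1:
  f(2.900000) = 3.789000
  f'(2.900000) = 21.230000
  x_1 = 2.900000 - 3.789000/21.230000 = 2.721526
Iteration 2:
  f(2.721526) = 0.271435
  f'(2.721526) = 18.220114
  x_2 = 2.721526 - 0.271435/18.220114 = 2.706629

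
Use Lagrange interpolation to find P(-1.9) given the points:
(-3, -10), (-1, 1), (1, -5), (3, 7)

Lagrange interpolation formula:
P(x) = Σ yᵢ × Lᵢ(x)
where Lᵢ(x) = Π_{j≠i} (x - xⱼ)/(xᵢ - xⱼ)

L_0(-1.9) = (-1.9 - (-1))/(-3 - (-1)) × (-1.9 - 1)/(-3 - 1) × (-1.9 - 3)/(-3 - 3) = 0.266437
L_1(-1.9) = (-1.9 - (-3))/(-1 - (-3)) × (-1.9 - 1)/(-1 - 1) × (-1.9 - 3)/(-1 - 3) = 0.976938
L_2(-1.9) = (-1.9 - (-3))/(1 - (-3)) × (-1.9 - (-1))/(1 - (-1)) × (-1.9 - 3)/(1 - 3) = -0.303187
L_3(-1.9) = (-1.9 - (-3))/(3 - (-3)) × (-1.9 - (-1))/(3 - (-1)) × (-1.9 - 1)/(3 - 1) = 0.059812

P(-1.9) = (-10)×L_0(-1.9) + 1×L_1(-1.9) + (-5)×L_2(-1.9) + 7×L_3(-1.9)
P(-1.9) = 0.247188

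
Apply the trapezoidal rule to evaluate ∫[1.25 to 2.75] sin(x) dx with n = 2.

f(x) = sin(x)
a = 1.25, b = 2.75, n = 2
h = (b - a)/n = 0.750000

Trapezoidal rule: (h/2)[f(x₀) + 2f(x₁) + 2f(x₂) + ... + f(xₙ)]

x_0 = 1.2500, f(x_0) = 0.948985, coefficient = 1
x_1 = 2.0000, f(x_1) = 0.909297, coefficient = 2
x_2 = 2.7500, f(x_2) = 0.381661, coefficient = 1

I ≈ (0.750000/2) × 3.149240 = 1.180965
Exact value: 1.239625
Error: 0.058660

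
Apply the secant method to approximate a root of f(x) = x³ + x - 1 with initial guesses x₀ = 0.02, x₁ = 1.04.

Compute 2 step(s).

f(x) = x³ + x - 1
x₀ = 0.02, x₁ = 1.04

Secant formula: x_{n+1} = x_n - f(x_n)(x_n - x_{n-1})/(f(x_n) - f(x_{n-1}))

Iteration 1:
  f(0.020000) = -0.979992
  f(1.040000) = 1.164864
  x_2 = 1.040000 - 1.164864×(1.040000 - 0.020000)/(1.164864 - (-0.979992))
       = 0.486041
Iteration 2:
  f(1.040000) = 1.164864
  f(0.486041) = -0.399138
  x_3 = 0.486041 - (-0.399138)×(0.486041 - 1.040000)/(-0.399138 - 1.164864)
       = 0.627413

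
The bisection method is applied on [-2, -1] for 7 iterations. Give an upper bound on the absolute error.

Bisection error bound: |error| ≤ (b-a)/2^n
|error| ≤ (-1 - (-2))/2^7 = 1/2^7
|error| ≤ 0.0078125000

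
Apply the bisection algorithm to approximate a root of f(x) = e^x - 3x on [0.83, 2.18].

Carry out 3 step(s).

f(x) = e^x - 3x
Initial interval: [0.83, 2.18]

Iteration 1:
  c_1 = (0.830000 + 2.180000)/2 = 1.505000
  f(c_1) = f(1.505000) = -0.010846
  f(a) × f(c) ≥ 0, new interval: [1.505000, 2.180000]
Iteration 2:
  c_2 = (1.505000 + 2.180000)/2 = 1.842500
  f(c_2) = f(1.842500) = 0.784799
  f(a) × f(c) < 0, new interval: [1.505000, 1.842500]
Iteration 3:
  c_3 = (1.505000 + 1.842500)/2 = 1.673750
  f(c_3) = f(1.673750) = 0.310876
  f(a) × f(c) < 0, new interval: [1.505000, 1.673750]

After 3 iteration(s), the approximation is c_3 = 1.673750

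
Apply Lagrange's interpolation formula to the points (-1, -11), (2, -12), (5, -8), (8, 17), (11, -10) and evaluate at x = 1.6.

Lagrange interpolation formula:
P(x) = Σ yᵢ × Lᵢ(x)
where Lᵢ(x) = Π_{j≠i} (x - xⱼ)/(xᵢ - xⱼ)

L_0(1.6) = (1.6 - 2)/(-1 - 2) × (1.6 - 5)/(-1 - 5) × (1.6 - 8)/(-1 - 8) × (1.6 - 11)/(-1 - 11) = 0.042087
L_1(1.6) = (1.6 - (-1))/(2 - (-1)) × (1.6 - 5)/(2 - 5) × (1.6 - 8)/(2 - 8) × (1.6 - 11)/(2 - 11) = 1.094268
L_2(1.6) = (1.6 - (-1))/(5 - (-1)) × (1.6 - 2)/(5 - 2) × (1.6 - 8)/(5 - 8) × (1.6 - 11)/(5 - 11) = -0.193106
L_3(1.6) = (1.6 - (-1))/(8 - (-1)) × (1.6 - 2)/(8 - 2) × (1.6 - 5)/(8 - 5) × (1.6 - 11)/(8 - 11) = 0.068392
L_4(1.6) = (1.6 - (-1))/(11 - (-1)) × (1.6 - 2)/(11 - 2) × (1.6 - 5)/(11 - 5) × (1.6 - 8)/(11 - 8) = -0.011641

P(1.6) = (-11)×L_0(1.6) + (-12)×L_1(1.6) + (-8)×L_2(1.6) + 17×L_3(1.6) + (-10)×L_4(1.6)
P(1.6) = -10.770258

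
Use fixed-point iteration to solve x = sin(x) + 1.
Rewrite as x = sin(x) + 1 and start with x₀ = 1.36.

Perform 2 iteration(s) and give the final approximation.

Equation: x = sin(x) + 1
Fixed-point form: x = sin(x) + 1
x₀ = 1.36

x_1 = g(1.360000) = 1.977865
x_2 = g(1.977865) = 1.918285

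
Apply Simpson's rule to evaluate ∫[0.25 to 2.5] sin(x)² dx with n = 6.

f(x) = sin(x)²
a = 0.25, b = 2.5, n = 6
h = (b - a)/n = 0.375000

Simpson's rule: (h/3)[f(x₀) + 4f(x₁) + 2f(x₂) + ... + f(xₙ)]

x_0 = 0.2500, f(x_0) = 0.061209, coefficient = 1
x_1 = 0.6250, f(x_1) = 0.342339, coefficient = 4
x_2 = 1.0000, f(x_2) = 0.708073, coefficient = 2
x_3 = 1.3750, f(x_3) = 0.962151, coefficient = 4
x_4 = 1.7500, f(x_4) = 0.968228, coefficient = 2
x_5 = 2.1250, f(x_5) = 0.723044, coefficient = 4
x_6 = 2.5000, f(x_6) = 0.358169, coefficient = 1

I ≈ (0.375000/3) × 11.882116 = 1.485265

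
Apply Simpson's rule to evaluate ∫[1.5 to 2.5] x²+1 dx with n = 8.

f(x) = x²+1
a = 1.5, b = 2.5, n = 8
h = (b - a)/n = 0.125000

Simpson's rule: (h/3)[f(x₀) + 4f(x₁) + 2f(x₂) + ... + f(xₙ)]

x_0 = 1.5000, f(x_0) = 3.250000, coefficient = 1
x_1 = 1.6250, f(x_1) = 3.640625, coefficient = 4
x_2 = 1.7500, f(x_2) = 4.062500, coefficient = 2
x_3 = 1.8750, f(x_3) = 4.515625, coefficient = 4
x_4 = 2.0000, f(x_4) = 5.000000, coefficient = 2
x_5 = 2.1250, f(x_5) = 5.515625, coefficient = 4
x_6 = 2.2500, f(x_6) = 6.062500, coefficient = 2
x_7 = 2.3750, f(x_7) = 6.640625, coefficient = 4
x_8 = 2.5000, f(x_8) = 7.250000, coefficient = 1

I ≈ (0.125000/3) × 122.000000 = 5.083333
Exact value: 5.083333
Error: 0.000000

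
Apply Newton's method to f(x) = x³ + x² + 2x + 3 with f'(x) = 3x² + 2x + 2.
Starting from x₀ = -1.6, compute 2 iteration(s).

f(x) = x³ + x² + 2x + 3
f'(x) = 3x² + 2x + 2
x₀ = -1.6

Newton-Raphson formula: x_{n+1} = x_n - f(x_n)/f'(x_n)

Iteration 1:
  f(-1.600000) = -1.736000
  f'(-1.600000) = 6.480000
  x_1 = -1.600000 - (-1.736000)/6.480000 = -1.332099
Iteration 2:
  f(-1.332099) = -0.253503
  f'(-1.332099) = 4.659264
  x_2 = -1.332099 - (-0.253503)/4.659264 = -1.277690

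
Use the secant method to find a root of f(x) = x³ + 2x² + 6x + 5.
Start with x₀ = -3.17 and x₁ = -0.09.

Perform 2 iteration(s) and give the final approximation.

f(x) = x³ + 2x² + 6x + 5
x₀ = -3.17, x₁ = -0.09

Secant formula: x_{n+1} = x_n - f(x_n)(x_n - x_{n-1})/(f(x_n) - f(x_{n-1}))

Iteration 1:
  f(-3.170000) = -25.777213
  f(-0.090000) = 4.475471
  x_2 = -0.090000 - 4.475471×(-0.090000 - (-3.170000))/(4.475471 - (-25.777213))
       = -0.545644
Iteration 2:
  f(-0.090000) = 4.475471
  f(-0.545644) = 2.159138
  x_3 = -0.545644 - 2.159138×(-0.545644 - (-0.090000))/(2.159138 - 4.475471)
       = -0.970366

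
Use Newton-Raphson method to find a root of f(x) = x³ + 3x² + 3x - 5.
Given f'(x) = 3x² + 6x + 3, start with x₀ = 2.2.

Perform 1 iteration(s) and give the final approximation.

f(x) = x³ + 3x² + 3x - 5
f'(x) = 3x² + 6x + 3
x₀ = 2.2

Newton-Raphson formula: x_{n+1} = x_n - f(x_n)/f'(x_n)

Iteration 1:
  f(2.200000) = 26.768000
  f'(2.200000) = 30.720000
  x_1 = 2.200000 - 26.768000/30.720000 = 1.328646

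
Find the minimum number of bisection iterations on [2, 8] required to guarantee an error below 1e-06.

We need (b-a)/2^n ≤ 1e-06
(8 - 2)/2^n ≤ 1e-06
6/2^n ≤ 1e-06
2^n ≥ 6000000
n ≥ log₂(6000000) = 22.52
n ≥ 23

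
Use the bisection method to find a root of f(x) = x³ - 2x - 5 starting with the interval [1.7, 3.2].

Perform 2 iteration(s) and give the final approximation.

f(x) = x³ - 2x - 5
Initial interval: [1.7, 3.2]

Iteration 1:
  c_1 = (1.700000 + 3.200000)/2 = 2.450000
  f(c_1) = f(2.450000) = 4.806125
  f(a) × f(c) < 0, new interval: [1.700000, 2.450000]
Iteration 2:
  c_2 = (1.700000 + 2.450000)/2 = 2.075000
  f(c_2) = f(2.075000) = -0.215828
  f(a) × f(c) ≥ 0, new interval: [2.075000, 2.450000]

After 2 iteration(s), the approximation is c_2 = 2.075000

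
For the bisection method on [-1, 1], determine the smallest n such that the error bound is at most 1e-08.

We need (b-a)/2^n ≤ 1e-08
(1 - (-1))/2^n ≤ 1e-08
2/2^n ≤ 1e-08
2^n ≥ 200000000
n ≥ log₂(200000000) = 27.58
n ≥ 28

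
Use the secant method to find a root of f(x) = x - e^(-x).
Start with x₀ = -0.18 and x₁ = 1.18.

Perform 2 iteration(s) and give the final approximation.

f(x) = x - e^(-x)
x₀ = -0.18, x₁ = 1.18

Secant formula: x_{n+1} = x_n - f(x_n)(x_n - x_{n-1})/(f(x_n) - f(x_{n-1}))

Iteration 1:
  f(-0.180000) = -1.377217
  f(1.180000) = 0.872721
  x_2 = 1.180000 - 0.872721×(1.180000 - (-0.180000))/(0.872721 - (-1.377217))
       = 0.652474
Iteration 2:
  f(1.180000) = 0.872721
  f(0.652474) = 0.131718
  x_3 = 0.652474 - 0.131718×(0.652474 - 1.180000)/(0.131718 - 0.872721)
       = 0.558703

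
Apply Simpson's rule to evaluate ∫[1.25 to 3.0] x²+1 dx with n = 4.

f(x) = x²+1
a = 1.25, b = 3.0, n = 4
h = (b - a)/n = 0.437500

Simpson's rule: (h/3)[f(x₀) + 4f(x₁) + 2f(x₂) + ... + f(xₙ)]

x_0 = 1.2500, f(x_0) = 2.562500, coefficient = 1
x_1 = 1.6875, f(x_1) = 3.847656, coefficient = 4
x_2 = 2.1250, f(x_2) = 5.515625, coefficient = 2
x_3 = 2.5625, f(x_3) = 7.566406, coefficient = 4
x_4 = 3.0000, f(x_4) = 10.000000, coefficient = 1

I ≈ (0.437500/3) × 69.250000 = 10.098958
Exact value: 10.098958
Error: 0.000000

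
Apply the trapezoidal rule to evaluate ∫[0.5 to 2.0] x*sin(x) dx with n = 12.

f(x) = x*sin(x)
a = 0.5, b = 2.0, n = 12
h = (b - a)/n = 0.125000

Trapezoidal rule: (h/2)[f(x₀) + 2f(x₁) + 2f(x₂) + ... + f(xₙ)]

x_0 = 0.5000, f(x_0) = 0.239713, coefficient = 1
x_1 = 0.6250, f(x_1) = 0.365686, coefficient = 2
x_2 = 0.7500, f(x_2) = 0.511229, coefficient = 2
x_3 = 0.8750, f(x_3) = 0.671601, coefficient = 2
x_4 = 1.0000, f(x_4) = 0.841471, coefficient = 2
x_5 = 1.1250, f(x_5) = 1.015051, coefficient = 2
x_6 = 1.2500, f(x_6) = 1.186231, coefficient = 2
x_7 = 1.3750, f(x_7) = 1.348728, coefficient = 2
x_8 = 1.5000, f(x_8) = 1.496242, coefficient = 2
x_9 = 1.6250, f(x_9) = 1.622613, coefficient = 2
x_10 = 1.7500, f(x_10) = 1.721975, coefficient = 2
x_11 = 1.8750, f(x_11) = 1.788911, coefficient = 2
x_12 = 2.0000, f(x_12) = 1.818595, coefficient = 1

I ≈ (0.125000/2) × 27.197784 = 1.699862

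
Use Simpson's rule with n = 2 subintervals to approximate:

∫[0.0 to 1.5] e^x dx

f(x) = e^x
a = 0.0, b = 1.5, n = 2
h = (b - a)/n = 0.750000

Simpson's rule: (h/3)[f(x₀) + 4f(x₁) + 2f(x₂) + ... + f(xₙ)]

x_0 = 0.0000, f(x_0) = 1.000000, coefficient = 1
x_1 = 0.7500, f(x_1) = 2.117000, coefficient = 4
x_2 = 1.5000, f(x_2) = 4.481689, coefficient = 1

I ≈ (0.750000/3) × 13.949689 = 3.487422
Exact value: 3.481689
Error: 0.005733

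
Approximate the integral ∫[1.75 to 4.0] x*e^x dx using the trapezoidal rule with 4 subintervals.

f(x) = x*e^x
a = 1.75, b = 4.0, n = 4
h = (b - a)/n = 0.562500

Trapezoidal rule: (h/2)[f(x₀) + 2f(x₁) + 2f(x₂) + ... + f(xₙ)]

x_0 = 1.7500, f(x_0) = 10.070555, coefficient = 1
x_1 = 2.3125, f(x_1) = 23.355423, coefficient = 2
x_2 = 2.8750, f(x_2) = 50.960594, coefficient = 2
x_3 = 3.4375, f(x_3) = 106.937491, coefficient = 2
x_4 = 4.0000, f(x_4) = 218.392600, coefficient = 1

I ≈ (0.562500/2) × 590.970170 = 166.210360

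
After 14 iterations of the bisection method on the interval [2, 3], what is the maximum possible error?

Bisection error bound: |error| ≤ (b-a)/2^n
|error| ≤ (3 - 2)/2^14 = 1/2^14
|error| ≤ 0.0000610352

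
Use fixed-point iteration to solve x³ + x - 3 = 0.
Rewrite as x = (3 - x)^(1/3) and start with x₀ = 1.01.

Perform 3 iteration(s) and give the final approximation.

Equation: x³ + x - 3 = 0
Fixed-point form: x = (3 - x)^(1/3)
x₀ = 1.01

x_1 = g(1.010000) = 1.257818
x_2 = g(1.257818) = 1.203274
x_3 = g(1.203274) = 1.215702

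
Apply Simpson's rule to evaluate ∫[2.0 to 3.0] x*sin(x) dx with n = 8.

f(x) = x*sin(x)
a = 2.0, b = 3.0, n = 8
h = (b - a)/n = 0.125000

Simpson's rule: (h/3)[f(x₀) + 4f(x₁) + 2f(x₂) + ... + f(xₙ)]

x_0 = 2.0000, f(x_0) = 1.818595, coefficient = 1
x_1 = 2.1250, f(x_1) = 1.806930, coefficient = 4
x_2 = 2.2500, f(x_2) = 1.750665, coefficient = 2
x_3 = 2.3750, f(x_3) = 1.647502, coefficient = 4
x_4 = 2.5000, f(x_4) = 1.496180, coefficient = 2
x_5 = 2.6250, f(x_5) = 1.296541, coefficient = 4
x_6 = 2.7500, f(x_6) = 1.049568, coefficient = 2
x_7 = 2.8750, f(x_7) = 0.757407, coefficient = 4
x_8 = 3.0000, f(x_8) = 0.423360, coefficient = 1

I ≈ (0.125000/3) × 32.868299 = 1.369512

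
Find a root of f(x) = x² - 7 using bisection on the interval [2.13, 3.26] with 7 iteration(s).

f(x) = x² - 7
Initial interval: [2.13, 3.26]

Iteration 1:
  c_1 = (2.130000 + 3.260000)/2 = 2.695000
  f(c_1) = f(2.695000) = 0.263025
  f(a) × f(c) < 0, new interval: [2.130000, 2.695000]
Iteration 2:
  c_2 = (2.130000 + 2.695000)/2 = 2.412500
  f(c_2) = f(2.412500) = -1.179844
  f(a) × f(c) ≥ 0, new interval: [2.412500, 2.695000]
Iteration 3:
  c_3 = (2.412500 + 2.695000)/2 = 2.553750
  f(c_3) = f(2.553750) = -0.478361
  f(a) × f(c) ≥ 0, new interval: [2.553750, 2.695000]
Iteration 4:
  c_4 = (2.553750 + 2.695000)/2 = 2.624375
  f(c_4) = f(2.624375) = -0.112656
  f(a) × f(c) ≥ 0, new interval: [2.624375, 2.695000]
Iteration 5:
  c_5 = (2.624375 + 2.695000)/2 = 2.659687
  f(c_5) = f(2.659687) = 0.073938
  f(a) × f(c) < 0, new interval: [2.624375, 2.659687]
Iteration 6:
  c_6 = (2.624375 + 2.659687)/2 = 2.642031
  f(c_6) = f(2.642031) = -0.019671
  f(a) × f(c) ≥ 0, new interval: [2.642031, 2.659687]
Iteration 7:
  c_7 = (2.642031 + 2.659687)/2 = 2.650859
  f(c_7) = f(2.650859) = 0.027055
  f(a) × f(c) < 0, new interval: [2.642031, 2.650859]

After 7 iteration(s), the approximation is c_7 = 2.650859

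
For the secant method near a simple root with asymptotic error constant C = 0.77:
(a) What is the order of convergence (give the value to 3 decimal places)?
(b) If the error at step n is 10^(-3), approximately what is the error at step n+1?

(a) Secant method has superlinear convergence with order φ = (1+√5)/2 ≈ 1.618.
    This means |e_{n+1}| ≈ C|e_n|^1.618.

(b) With |e_n| = 10^(-3) and C = 0.77:
    |e_{n+1}| ≈ 0.77 × (10^(-3))^1.618 = 0.77 × 10^(-4.85)

(a) ≈ 1.618 (golden ratio); (b) |e_{n+1}| ≈ 1.077e-05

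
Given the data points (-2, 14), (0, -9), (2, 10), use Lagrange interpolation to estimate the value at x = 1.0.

Lagrange interpolation formula:
P(x) = Σ yᵢ × Lᵢ(x)
where Lᵢ(x) = Π_{j≠i} (x - xⱼ)/(xᵢ - xⱼ)

L_0(1.0) = (1.0 - 0)/(-2 - 0) × (1.0 - 2)/(-2 - 2) = -0.125000
L_1(1.0) = (1.0 - (-2))/(0 - (-2)) × (1.0 - 2)/(0 - 2) = 0.750000
L_2(1.0) = (1.0 - (-2))/(2 - (-2)) × (1.0 - 0)/(2 - 0) = 0.375000

P(1.0) = 14×L_0(1.0) + (-9)×L_1(1.0) + 10×L_2(1.0)
P(1.0) = -4.750000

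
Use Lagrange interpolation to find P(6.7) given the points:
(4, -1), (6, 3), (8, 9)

Lagrange interpolation formula:
P(x) = Σ yᵢ × Lᵢ(x)
where Lᵢ(x) = Π_{j≠i} (x - xⱼ)/(xᵢ - xⱼ)

L_0(6.7) = (6.7 - 6)/(4 - 6) × (6.7 - 8)/(4 - 8) = -0.113750
L_1(6.7) = (6.7 - 4)/(6 - 4) × (6.7 - 8)/(6 - 8) = 0.877500
L_2(6.7) = (6.7 - 4)/(8 - 4) × (6.7 - 6)/(8 - 6) = 0.236250

P(6.7) = (-1)×L_0(6.7) + 3×L_1(6.7) + 9×L_2(6.7)
P(6.7) = 4.872500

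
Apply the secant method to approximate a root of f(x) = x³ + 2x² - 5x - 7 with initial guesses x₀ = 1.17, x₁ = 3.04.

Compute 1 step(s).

f(x) = x³ + 2x² - 5x - 7
x₀ = 1.17, x₁ = 3.04

Secant formula: x_{n+1} = x_n - f(x_n)(x_n - x_{n-1})/(f(x_n) - f(x_{n-1}))

Iteration 1:
  f(1.170000) = -8.510587
  f(3.040000) = 24.377664
  x_2 = 3.040000 - 24.377664×(3.040000 - 1.170000)/(24.377664 - (-8.510587))
       = 1.653905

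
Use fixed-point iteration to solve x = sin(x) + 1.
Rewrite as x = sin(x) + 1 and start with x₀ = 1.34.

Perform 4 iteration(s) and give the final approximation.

Equation: x = sin(x) + 1
Fixed-point form: x = sin(x) + 1
x₀ = 1.34

x_1 = g(1.340000) = 1.973485
x_2 = g(1.973485) = 1.920011
x_3 = g(1.920011) = 1.939642
x_4 = g(1.939642) = 1.932744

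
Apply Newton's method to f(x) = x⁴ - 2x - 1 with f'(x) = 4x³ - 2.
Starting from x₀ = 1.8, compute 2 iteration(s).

f(x) = x⁴ - 2x - 1
f'(x) = 4x³ - 2
x₀ = 1.8

Newton-Raphson formula: x_{n+1} = x_n - f(x_n)/f'(x_n)

Iteration 1:
  f(1.800000) = 5.897600
  f'(1.800000) = 21.328000
  x_1 = 1.800000 - 5.897600/21.328000 = 1.523481
Iteration 2:
  f(1.523481) = 1.340051
  f'(1.523481) = 12.143960
  x_2 = 1.523481 - 1.340051/12.143960 = 1.413134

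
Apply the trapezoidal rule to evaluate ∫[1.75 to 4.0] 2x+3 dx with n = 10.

f(x) = 2x+3
a = 1.75, b = 4.0, n = 10
h = (b - a)/n = 0.225000

Trapezoidal rule: (h/2)[f(x₀) + 2f(x₁) + 2f(x₂) + ... + f(xₙ)]

x_0 = 1.7500, f(x_0) = 6.500000, coefficient = 1
x_1 = 1.9750, f(x_1) = 6.950000, coefficient = 2
x_2 = 2.2000, f(x_2) = 7.400000, coefficient = 2
x_3 = 2.4250, f(x_3) = 7.850000, coefficient = 2
x_4 = 2.6500, f(x_4) = 8.300000, coefficient = 2
x_5 = 2.8750, f(x_5) = 8.750000, coefficient = 2
x_6 = 3.1000, f(x_6) = 9.200000, coefficient = 2
x_7 = 3.3250, f(x_7) = 9.650000, coefficient = 2
x_8 = 3.5500, f(x_8) = 10.100000, coefficient = 2
x_9 = 3.7750, f(x_9) = 10.550000, coefficient = 2
x_10 = 4.0000, f(x_10) = 11.000000, coefficient = 1

I ≈ (0.225000/2) × 175.000000 = 19.687500
Exact value: 19.687500
Error: 0.000000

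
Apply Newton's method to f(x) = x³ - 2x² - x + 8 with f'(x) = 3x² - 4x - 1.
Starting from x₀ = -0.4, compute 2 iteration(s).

f(x) = x³ - 2x² - x + 8
f'(x) = 3x² - 4x - 1
x₀ = -0.4

Newton-Raphson formula: x_{n+1} = x_n - f(x_n)/f'(x_n)

Iteration 1:
  f(-0.400000) = 8.016000
  f'(-0.400000) = 1.080000
  x_1 = -0.400000 - 8.016000/1.080000 = -7.822222
Iteration 2:
  f(-7.822222) = -585.171665
  f'(-7.822222) = 213.850370
  x_2 = -7.822222 - (-585.171665)/213.850370 = -5.085862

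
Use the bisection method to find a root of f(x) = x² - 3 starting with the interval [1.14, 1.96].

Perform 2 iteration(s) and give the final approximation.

f(x) = x² - 3
Initial interval: [1.14, 1.96]

Iteration 1:
  c_1 = (1.140000 + 1.960000)/2 = 1.550000
  f(c_1) = f(1.550000) = -0.597500
  f(a) × f(c) ≥ 0, new interval: [1.550000, 1.960000]
Iteration 2:
  c_2 = (1.550000 + 1.960000)/2 = 1.755000
  f(c_2) = f(1.755000) = 0.080025
  f(a) × f(c) < 0, new interval: [1.550000, 1.755000]

After 2 iteration(s), the approximation is c_2 = 1.755000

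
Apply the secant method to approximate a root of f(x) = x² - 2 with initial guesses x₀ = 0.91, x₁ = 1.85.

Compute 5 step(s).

f(x) = x² - 2
x₀ = 0.91, x₁ = 1.85

Secant formula: x_{n+1} = x_n - f(x_n)(x_n - x_{n-1})/(f(x_n) - f(x_{n-1}))

Iteration 1:
  f(0.910000) = -1.171900
  f(1.850000) = 1.422500
  x_2 = 1.850000 - 1.422500×(1.850000 - 0.910000)/(1.422500 - (-1.171900))
       = 1.334601
Iteration 2:
  f(1.850000) = 1.422500
  f(1.334601) = -0.218839
  x_3 = 1.334601 - (-0.218839)×(1.334601 - 1.850000)/(-0.218839 - 1.422500)
       = 1.403319
Iteration 3:
  f(1.334601) = -0.218839
  f(1.403319) = -0.030695
  x_4 = 1.403319 - (-0.030695)×(1.403319 - 1.334601)/(-0.030695 - (-0.218839))
       = 1.414530
Iteration 4:
  f(1.403319) = -0.030695
  f(1.414530) = 0.000896
  x_5 = 1.414530 - 0.000896×(1.414530 - 1.403319)/(0.000896 - (-0.030695))
       = 1.414212
Iteration 5:
  f(1.414530) = 0.000896
  f(1.414212) = -0.000003
  x_6 = 1.414212 - (-0.000003)×(1.414212 - 1.414530)/(-0.000003 - 0.000896)
       = 1.414214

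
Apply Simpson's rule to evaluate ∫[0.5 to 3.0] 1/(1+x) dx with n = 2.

f(x) = 1/(1+x)
a = 0.5, b = 3.0, n = 2
h = (b - a)/n = 1.250000

Simpson's rule: (h/3)[f(x₀) + 4f(x₁) + 2f(x₂) + ... + f(xₙ)]

x_0 = 0.5000, f(x_0) = 0.666667, coefficient = 1
x_1 = 1.7500, f(x_1) = 0.363636, coefficient = 4
x_2 = 3.0000, f(x_2) = 0.250000, coefficient = 1

I ≈ (1.250000/3) × 2.371212 = 0.988005
Exact value: 0.980829
Error: 0.007176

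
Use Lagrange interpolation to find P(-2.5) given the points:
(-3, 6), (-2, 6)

Lagrange interpolation formula:
P(x) = Σ yᵢ × Lᵢ(x)
where Lᵢ(x) = Π_{j≠i} (x - xⱼ)/(xᵢ - xⱼ)

L_0(-2.5) = (-2.5 - (-2))/(-3 - (-2)) = 0.500000
L_1(-2.5) = (-2.5 - (-3))/(-2 - (-3)) = 0.500000

P(-2.5) = 6×L_0(-2.5) + 6×L_1(-2.5)
P(-2.5) = 6.000000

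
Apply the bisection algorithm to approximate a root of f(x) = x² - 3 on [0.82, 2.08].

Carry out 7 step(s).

f(x) = x² - 3
Initial interval: [0.82, 2.08]

Iteration 1:
  c_1 = (0.820000 + 2.080000)/2 = 1.450000
  f(c_1) = f(1.450000) = -0.897500
  f(a) × f(c) ≥ 0, new interval: [1.450000, 2.080000]
Iteration 2:
  c_2 = (1.450000 + 2.080000)/2 = 1.765000
  f(c_2) = f(1.765000) = 0.115225
  f(a) × f(c) < 0, new interval: [1.450000, 1.765000]
Iteration 3:
  c_3 = (1.450000 + 1.765000)/2 = 1.607500
  f(c_3) = f(1.607500) = -0.415944
  f(a) × f(c) ≥ 0, new interval: [1.607500, 1.765000]
Iteration 4:
  c_4 = (1.607500 + 1.765000)/2 = 1.686250
  f(c_4) = f(1.686250) = -0.156561
  f(a) × f(c) ≥ 0, new interval: [1.686250, 1.765000]
Iteration 5:
  c_5 = (1.686250 + 1.765000)/2 = 1.725625
  f(c_5) = f(1.725625) = -0.022218
  f(a) × f(c) ≥ 0, new interval: [1.725625, 1.765000]
Iteration 6:
  c_6 = (1.725625 + 1.765000)/2 = 1.745313
  f(c_6) = f(1.745313) = 0.046116
  f(a) × f(c) < 0, new interval: [1.725625, 1.745313]
Iteration 7:
  c_7 = (1.725625 + 1.745313)/2 = 1.735469
  f(c_7) = f(1.735469) = 0.011852
  f(a) × f(c) < 0, new interval: [1.725625, 1.735469]

After 7 iteration(s), the approximation is c_7 = 1.735469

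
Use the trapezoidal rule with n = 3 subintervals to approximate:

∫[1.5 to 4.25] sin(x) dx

f(x) = sin(x)
a = 1.5, b = 4.25, n = 3
h = (b - a)/n = 0.916667

Trapezoidal rule: (h/2)[f(x₀) + 2f(x₁) + 2f(x₂) + ... + f(xₙ)]

x_0 = 1.5000, f(x_0) = 0.997495, coefficient = 1
x_1 = 2.4167, f(x_1) = 0.663080, coefficient = 2
x_2 = 3.3333, f(x_2) = -0.190568, coefficient = 2
x_3 = 4.2500, f(x_3) = -0.894989, coefficient = 1

I ≈ (0.916667/2) × 1.047530 = 0.480118
Exact value: 0.516825
Error: 0.036707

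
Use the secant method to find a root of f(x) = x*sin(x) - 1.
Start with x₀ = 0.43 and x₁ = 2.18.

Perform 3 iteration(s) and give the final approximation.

f(x) = x*sin(x) - 1
x₀ = 0.43, x₁ = 2.18

Secant formula: x_{n+1} = x_n - f(x_n)(x_n - x_{n-1})/(f(x_n) - f(x_{n-1}))

Iteration 1:
  f(0.430000) = -0.820746
  f(2.180000) = 0.787827
  x_2 = 2.180000 - 0.787827×(2.180000 - 0.430000)/(0.787827 - (-0.820746))
       = 1.322907
Iteration 2:
  f(2.180000) = 0.787827
  f(1.322907) = 0.282468
  x_3 = 1.322907 - 0.282468×(1.322907 - 2.180000)/(0.282468 - 0.787827)
       = 0.843837
Iteration 3:
  f(1.322907) = 0.282468
  f(0.843837) = -0.369486
  x_4 = 0.843837 - (-0.369486)×(0.843837 - 1.322907)/(-0.369486 - 0.282468)
       = 1.115343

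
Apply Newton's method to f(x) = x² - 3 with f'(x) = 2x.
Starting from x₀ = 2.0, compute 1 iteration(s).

f(x) = x² - 3
f'(x) = 2x
x₀ = 2.0

Newton-Raphson formula: x_{n+1} = x_n - f(x_n)/f'(x_n)

Iteration 1:
  f(2.000000) = 1.000000
  f'(2.000000) = 4.000000
  x_1 = 2.000000 - 1.000000/4.000000 = 1.750000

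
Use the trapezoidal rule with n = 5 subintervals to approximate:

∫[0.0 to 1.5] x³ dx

f(x) = x³
a = 0.0, b = 1.5, n = 5
h = (b - a)/n = 0.300000

Trapezoidal rule: (h/2)[f(x₀) + 2f(x₁) + 2f(x₂) + ... + f(xₙ)]

x_0 = 0.0000, f(x_0) = 0.000000, coefficient = 1
x_1 = 0.3000, f(x_1) = 0.027000, coefficient = 2
x_2 = 0.6000, f(x_2) = 0.216000, coefficient = 2
x_3 = 0.9000, f(x_3) = 0.729000, coefficient = 2
x_4 = 1.2000, f(x_4) = 1.728000, coefficient = 2
x_5 = 1.5000, f(x_5) = 3.375000, coefficient = 1

I ≈ (0.300000/2) × 8.775000 = 1.316250
Exact value: 1.265625
Error: 0.050625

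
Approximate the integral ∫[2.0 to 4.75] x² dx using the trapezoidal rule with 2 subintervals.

f(x) = x²
a = 2.0, b = 4.75, n = 2
h = (b - a)/n = 1.375000

Trapezoidal rule: (h/2)[f(x₀) + 2f(x₁) + 2f(x₂) + ... + f(xₙ)]

x_0 = 2.0000, f(x_0) = 4.000000, coefficient = 1
x_1 = 3.3750, f(x_1) = 11.390625, coefficient = 2
x_2 = 4.7500, f(x_2) = 22.562500, coefficient = 1

I ≈ (1.375000/2) × 49.343750 = 33.923828
Exact value: 33.057292
Error: 0.866536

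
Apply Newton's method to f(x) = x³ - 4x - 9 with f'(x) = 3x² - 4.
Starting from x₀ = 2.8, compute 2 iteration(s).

f(x) = x³ - 4x - 9
f'(x) = 3x² - 4
x₀ = 2.8

Newton-Raphson formula: x_{n+1} = x_n - f(x_n)/f'(x_n)

Iteration 1:
  f(2.800000) = 1.752000
  f'(2.800000) = 19.520000
  x_1 = 2.800000 - 1.752000/19.520000 = 2.710246
Iteration 2:
  f(2.710246) = 0.066946
  f'(2.710246) = 18.036299
  x_2 = 2.710246 - 0.066946/18.036299 = 2.706534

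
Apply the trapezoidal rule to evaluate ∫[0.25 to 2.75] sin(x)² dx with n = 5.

f(x) = sin(x)²
a = 0.25, b = 2.75, n = 5
h = (b - a)/n = 0.500000

Trapezoidal rule: (h/2)[f(x₀) + 2f(x₁) + 2f(x₂) + ... + f(xₙ)]

x_0 = 0.2500, f(x_0) = 0.061209, coefficient = 1
x_1 = 0.7500, f(x_1) = 0.464631, coefficient = 2
x_2 = 1.2500, f(x_2) = 0.900572, coefficient = 2
x_3 = 1.7500, f(x_3) = 0.968228, coefficient = 2
x_4 = 2.2500, f(x_4) = 0.605398, coefficient = 2
x_5 = 2.7500, f(x_5) = 0.145665, coefficient = 1

I ≈ (0.500000/2) × 6.084533 = 1.521133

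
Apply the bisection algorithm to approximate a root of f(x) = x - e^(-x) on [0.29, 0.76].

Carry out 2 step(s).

f(x) = x - e^(-x)
Initial interval: [0.29, 0.76]

Iteration 1:
  c_1 = (0.290000 + 0.760000)/2 = 0.525000
  f(c_1) = f(0.525000) = -0.066555
  f(a) × f(c) ≥ 0, new interval: [0.525000, 0.760000]
Iteration 2:
  c_2 = (0.525000 + 0.760000)/2 = 0.642500
  f(c_2) = f(0.642500) = 0.116524
  f(a) × f(c) < 0, new interval: [0.525000, 0.642500]

After 2 iteration(s), the approximation is c_2 = 0.642500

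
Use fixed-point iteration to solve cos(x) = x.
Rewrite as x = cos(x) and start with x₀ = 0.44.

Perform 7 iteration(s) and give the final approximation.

Equation: cos(x) = x
Fixed-point form: x = cos(x)
x₀ = 0.44

x_1 = g(0.440000) = 0.904752
x_2 = g(0.904752) = 0.617881
x_3 = g(0.617881) = 0.815108
x_4 = g(0.815108) = 0.685790
x_5 = g(0.685790) = 0.773919
x_6 = g(0.773919) = 0.715177
x_7 = g(0.715177) = 0.754977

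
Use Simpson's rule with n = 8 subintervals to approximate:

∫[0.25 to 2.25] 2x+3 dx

f(x) = 2x+3
a = 0.25, b = 2.25, n = 8
h = (b - a)/n = 0.250000

Simpson's rule: (h/3)[f(x₀) + 4f(x₁) + 2f(x₂) + ... + f(xₙ)]

x_0 = 0.2500, f(x_0) = 3.500000, coefficient = 1
x_1 = 0.5000, f(x_1) = 4.000000, coefficient = 4
x_2 = 0.7500, f(x_2) = 4.500000, coefficient = 2
x_3 = 1.0000, f(x_3) = 5.000000, coefficient = 4
x_4 = 1.2500, f(x_4) = 5.500000, coefficient = 2
x_5 = 1.5000, f(x_5) = 6.000000, coefficient = 4
x_6 = 1.7500, f(x_6) = 6.500000, coefficient = 2
x_7 = 2.0000, f(x_7) = 7.000000, coefficient = 4
x_8 = 2.2500, f(x_8) = 7.500000, coefficient = 1

I ≈ (0.250000/3) × 132.000000 = 11.000000
Exact value: 11.000000
Error: 0.000000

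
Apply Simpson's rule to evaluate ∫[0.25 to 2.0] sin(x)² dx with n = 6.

f(x) = sin(x)²
a = 0.25, b = 2.0, n = 6
h = (b - a)/n = 0.291667

Simpson's rule: (h/3)[f(x₀) + 4f(x₁) + 2f(x₂) + ... + f(xₙ)]

x_0 = 0.2500, f(x_0) = 0.061209, coefficient = 1
x_1 = 0.5417, f(x_1) = 0.265807, coefficient = 4
x_2 = 0.8333, f(x_2) = 0.547862, coefficient = 2
x_3 = 1.1250, f(x_3) = 0.814087, coefficient = 4
x_4 = 1.4167, f(x_4) = 0.976432, coefficient = 2
x_5 = 1.7083, f(x_5) = 0.981203, coefficient = 4
x_6 = 2.0000, f(x_6) = 0.826822, coefficient = 1

I ≈ (0.291667/3) × 12.181003 = 1.184264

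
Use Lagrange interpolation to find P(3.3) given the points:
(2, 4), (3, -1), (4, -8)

Lagrange interpolation formula:
P(x) = Σ yᵢ × Lᵢ(x)
where Lᵢ(x) = Π_{j≠i} (x - xⱼ)/(xᵢ - xⱼ)

L_0(3.3) = (3.3 - 3)/(2 - 3) × (3.3 - 4)/(2 - 4) = -0.105000
L_1(3.3) = (3.3 - 2)/(3 - 2) × (3.3 - 4)/(3 - 4) = 0.910000
L_2(3.3) = (3.3 - 2)/(4 - 2) × (3.3 - 3)/(4 - 3) = 0.195000

P(3.3) = 4×L_0(3.3) + (-1)×L_1(3.3) + (-8)×L_2(3.3)
P(3.3) = -2.890000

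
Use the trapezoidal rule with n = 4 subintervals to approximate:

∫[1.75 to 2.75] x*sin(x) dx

f(x) = x*sin(x)
a = 1.75, b = 2.75, n = 4
h = (b - a)/n = 0.250000

Trapezoidal rule: (h/2)[f(x₀) + 2f(x₁) + 2f(x₂) + ... + f(xₙ)]

x_0 = 1.7500, f(x_0) = 1.721975, coefficient = 1
x_1 = 2.0000, f(x_1) = 1.818595, coefficient = 2
x_2 = 2.2500, f(x_2) = 1.750665, coefficient = 2
x_3 = 2.5000, f(x_3) = 1.496180, coefficient = 2
x_4 = 2.7500, f(x_4) = 1.049568, coefficient = 1

I ≈ (0.250000/2) × 12.902423 = 1.612803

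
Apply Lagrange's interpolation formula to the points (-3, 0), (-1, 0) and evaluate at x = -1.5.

Lagrange interpolation formula:
P(x) = Σ yᵢ × Lᵢ(x)
where Lᵢ(x) = Π_{j≠i} (x - xⱼ)/(xᵢ - xⱼ)

L_0(-1.5) = (-1.5 - (-1))/(-3 - (-1)) = 0.250000
L_1(-1.5) = (-1.5 - (-3))/(-1 - (-3)) = 0.750000

P(-1.5) = 0×L_0(-1.5) + 0×L_1(-1.5)
P(-1.5) = 0.000000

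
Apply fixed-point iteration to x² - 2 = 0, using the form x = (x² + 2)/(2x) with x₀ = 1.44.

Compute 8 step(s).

Equation: x² - 2 = 0
Fixed-point form: x = (x² + 2)/(2x)
x₀ = 1.44

x_1 = g(1.440000) = 1.414444
x_2 = g(1.414444) = 1.414214
x_3 = g(1.414214) = 1.414214
x_4 = g(1.414214) = 1.414214
x_5 = g(1.414214) = 1.414214
x_6 = g(1.414214) = 1.414214
x_7 = g(1.414214) = 1.414214
x_8 = g(1.414214) = 1.414214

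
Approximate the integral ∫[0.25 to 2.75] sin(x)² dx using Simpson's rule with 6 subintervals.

f(x) = sin(x)²
a = 0.25, b = 2.75, n = 6
h = (b - a)/n = 0.416667

Simpson's rule: (h/3)[f(x₀) + 4f(x₁) + 2f(x₂) + ... + f(xₙ)]

x_0 = 0.2500, f(x_0) = 0.061209, coefficient = 1
x_1 = 0.6667, f(x_1) = 0.382381, coefficient = 4
x_2 = 1.0833, f(x_2) = 0.780615, coefficient = 2
x_3 = 1.5000, f(x_3) = 0.994996, coefficient = 4
x_4 = 1.9167, f(x_4) = 0.885068, coefficient = 2
x_5 = 2.3333, f(x_5) = 0.522853, coefficient = 4
x_6 = 2.7500, f(x_6) = 0.145665, coefficient = 1

I ≈ (0.416667/3) × 11.139163 = 1.547106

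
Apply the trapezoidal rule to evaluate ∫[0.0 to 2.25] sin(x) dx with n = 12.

f(x) = sin(x)
a = 0.0, b = 2.25, n = 12
h = (b - a)/n = 0.187500

Trapezoidal rule: (h/2)[f(x₀) + 2f(x₁) + 2f(x₂) + ... + f(xₙ)]

x_0 = 0.0000, f(x_0) = 0.000000, coefficient = 1
x_1 = 0.1875, f(x_1) = 0.186403, coefficient = 2
x_2 = 0.3750, f(x_2) = 0.366273, coefficient = 2
x_3 = 0.5625, f(x_3) = 0.533303, coefficient = 2
x_4 = 0.7500, f(x_4) = 0.681639, coefficient = 2
x_5 = 0.9375, f(x_5) = 0.806081, coefficient = 2
x_6 = 1.1250, f(x_6) = 0.902268, coefficient = 2
x_7 = 1.3125, f(x_7) = 0.966827, coefficient = 2
x_8 = 1.5000, f(x_8) = 0.997495, coefficient = 2
x_9 = 1.6875, f(x_9) = 0.993198, coefficient = 2
x_10 = 1.8750, f(x_10) = 0.954086, coefficient = 2
x_11 = 2.0625, f(x_11) = 0.881530, coefficient = 2
x_12 = 2.2500, f(x_12) = 0.778073, coefficient = 1

I ≈ (0.187500/2) × 17.316275 = 1.623401
Exact value: 1.628174
Error: 0.004773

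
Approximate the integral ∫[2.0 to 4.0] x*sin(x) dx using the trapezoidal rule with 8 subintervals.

f(x) = x*sin(x)
a = 2.0, b = 4.0, n = 8
h = (b - a)/n = 0.250000

Trapezoidal rule: (h/2)[f(x₀) + 2f(x₁) + 2f(x₂) + ... + f(xₙ)]

x_0 = 2.0000, f(x_0) = 1.818595, coefficient = 1
x_1 = 2.2500, f(x_1) = 1.750665, coefficient = 2
x_2 = 2.5000, f(x_2) = 1.496180, coefficient = 2
x_3 = 2.7500, f(x_3) = 1.049568, coefficient = 2
x_4 = 3.0000, f(x_4) = 0.423360, coefficient = 2
x_5 = 3.2500, f(x_5) = -0.351634, coefficient = 2
x_6 = 3.5000, f(x_6) = -1.227741, coefficient = 2
x_7 = 3.7500, f(x_7) = -2.143355, coefficient = 2
x_8 = 4.0000, f(x_8) = -3.027210, coefficient = 1

I ≈ (0.250000/2) × 0.785470 = 0.098184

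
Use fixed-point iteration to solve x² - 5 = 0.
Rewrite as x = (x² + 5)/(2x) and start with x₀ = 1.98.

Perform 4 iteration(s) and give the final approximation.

Equation: x² - 5 = 0
Fixed-point form: x = (x² + 5)/(2x)
x₀ = 1.98

x_1 = g(1.980000) = 2.252626
x_2 = g(2.252626) = 2.236129
x_3 = g(2.236129) = 2.236068
x_4 = g(2.236068) = 2.236068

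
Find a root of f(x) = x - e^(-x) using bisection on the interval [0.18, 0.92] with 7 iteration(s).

f(x) = x - e^(-x)
Initial interval: [0.18, 0.92]

Iteration 1:
  c_1 = (0.180000 + 0.920000)/2 = 0.550000
  f(c_1) = f(0.550000) = -0.026950
  f(a) × f(c) ≥ 0, new interval: [0.550000, 0.920000]
Iteration 2:
  c_2 = (0.550000 + 0.920000)/2 = 0.735000
  f(c_2) = f(0.735000) = 0.255495
  f(a) × f(c) < 0, new interval: [0.550000, 0.735000]
Iteration 3:
  c_3 = (0.550000 + 0.735000)/2 = 0.642500
  f(c_3) = f(0.642500) = 0.116524
  f(a) × f(c) < 0, new interval: [0.550000, 0.642500]
Iteration 4:
  c_4 = (0.550000 + 0.642500)/2 = 0.596250
  f(c_4) = f(0.596250) = 0.045376
  f(a) × f(c) < 0, new interval: [0.550000, 0.596250]
Iteration 5:
  c_5 = (0.550000 + 0.596250)/2 = 0.573125
  f(c_5) = f(0.573125) = 0.009364
  f(a) × f(c) < 0, new interval: [0.550000, 0.573125]
Iteration 6:
  c_6 = (0.550000 + 0.573125)/2 = 0.561563
  f(c_6) = f(0.561563) = -0.008755
  f(a) × f(c) ≥ 0, new interval: [0.561563, 0.573125]
Iteration 7:
  c_7 = (0.561563 + 0.573125)/2 = 0.567344
  f(c_7) = f(0.567344) = 0.000314
  f(a) × f(c) < 0, new interval: [0.561563, 0.567344]

After 7 iteration(s), the approximation is c_7 = 0.567344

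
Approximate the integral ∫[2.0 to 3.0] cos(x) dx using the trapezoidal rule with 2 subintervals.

f(x) = cos(x)
a = 2.0, b = 3.0, n = 2
h = (b - a)/n = 0.500000

Trapezoidal rule: (h/2)[f(x₀) + 2f(x₁) + 2f(x₂) + ... + f(xₙ)]

x_0 = 2.0000, f(x_0) = -0.416147, coefficient = 1
x_1 = 2.5000, f(x_1) = -0.801144, coefficient = 2
x_2 = 3.0000, f(x_2) = -0.989992, coefficient = 1

I ≈ (0.500000/2) × -3.008427 = -0.752107
Exact value: -0.768177
Error: 0.016071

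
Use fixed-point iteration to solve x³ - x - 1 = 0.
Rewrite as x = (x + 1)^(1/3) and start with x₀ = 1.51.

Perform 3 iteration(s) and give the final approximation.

Equation: x³ - x - 1 = 0
Fixed-point form: x = (x + 1)^(1/3)
x₀ = 1.51

x_1 = g(1.510000) = 1.359016
x_2 = g(1.359016) = 1.331201
x_3 = g(1.331201) = 1.325948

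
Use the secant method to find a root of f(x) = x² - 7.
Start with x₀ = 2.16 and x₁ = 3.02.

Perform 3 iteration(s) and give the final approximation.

f(x) = x² - 7
x₀ = 2.16, x₁ = 3.02

Secant formula: x_{n+1} = x_n - f(x_n)(x_n - x_{n-1})/(f(x_n) - f(x_{n-1}))

Iteration 1:
  f(2.160000) = -2.334400
  f(3.020000) = 2.120400
  x_2 = 3.020000 - 2.120400×(3.020000 - 2.160000)/(2.120400 - (-2.334400))
       = 2.610656
Iteration 2:
  f(3.020000) = 2.120400
  f(2.610656) = -0.184473
  x_3 = 2.610656 - (-0.184473)×(2.610656 - 3.020000)/(-0.184473 - 2.120400)
       = 2.643419
Iteration 3:
  f(2.610656) = -0.184473
  f(2.643419) = -0.012338
  x_4 = 2.643419 - (-0.012338)×(2.643419 - 2.610656)/(-0.012338 - (-0.184473))
       = 2.645767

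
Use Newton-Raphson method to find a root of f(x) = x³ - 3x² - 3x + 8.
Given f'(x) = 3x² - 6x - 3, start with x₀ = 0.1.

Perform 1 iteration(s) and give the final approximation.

f(x) = x³ - 3x² - 3x + 8
f'(x) = 3x² - 6x - 3
x₀ = 0.1

Newton-Raphson formula: x_{n+1} = x_n - f(x_n)/f'(x_n)

Iteration 1:
  f(0.100000) = 7.671000
  f'(0.100000) = -3.570000
  x_1 = 0.100000 - 7.671000/(-3.570000) = 2.248739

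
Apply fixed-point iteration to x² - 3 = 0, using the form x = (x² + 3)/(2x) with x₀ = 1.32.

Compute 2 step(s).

Equation: x² - 3 = 0
Fixed-point form: x = (x² + 3)/(2x)
x₀ = 1.32

x_1 = g(1.320000) = 1.796364
x_2 = g(1.796364) = 1.733202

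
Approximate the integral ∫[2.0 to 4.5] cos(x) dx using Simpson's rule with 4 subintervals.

f(x) = cos(x)
a = 2.0, b = 4.5, n = 4
h = (b - a)/n = 0.625000

Simpson's rule: (h/3)[f(x₀) + 4f(x₁) + 2f(x₂) + ... + f(xₙ)]

x_0 = 2.0000, f(x_0) = -0.416147, coefficient = 1
x_1 = 2.6250, f(x_1) = -0.869507, coefficient = 4
x_2 = 3.2500, f(x_2) = -0.994130, coefficient = 2
x_3 = 3.8750, f(x_3) = -0.742898, coefficient = 4
x_4 = 4.5000, f(x_4) = -0.210796, coefficient = 1

I ≈ (0.625000/3) × -9.064822 = -1.888505
Exact value: -1.886828
Error: 0.001677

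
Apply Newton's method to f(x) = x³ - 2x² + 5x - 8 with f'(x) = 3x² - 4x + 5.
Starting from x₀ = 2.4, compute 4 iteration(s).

f(x) = x³ - 2x² + 5x - 8
f'(x) = 3x² - 4x + 5
x₀ = 2.4

Newton-Raphson formula: x_{n+1} = x_n - f(x_n)/f'(x_n)

Iteration 1:
  f(2.400000) = 6.304000
  f'(2.400000) = 12.680000
  x_1 = 2.400000 - 6.304000/12.680000 = 1.902839
Iteration 2:
  f(1.902839) = 1.162396
  f'(1.902839) = 8.251034
  x_2 = 1.902839 - 1.162396/8.251034 = 1.761960
Iteration 3:
  f(1.761960) = 0.070806
  f'(1.761960) = 7.265671
  x_3 = 1.761960 - 0.070806/7.265671 = 1.752215
Iteration 4:
  f(1.752215) = 0.000311
  f'(1.752215) = 7.201912
  x_4 = 1.752215 - 0.000311/7.201912 = 1.752172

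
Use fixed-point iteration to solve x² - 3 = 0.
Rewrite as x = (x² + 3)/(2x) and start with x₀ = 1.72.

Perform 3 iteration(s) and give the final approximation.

Equation: x² - 3 = 0
Fixed-point form: x = (x² + 3)/(2x)
x₀ = 1.72

x_1 = g(1.720000) = 1.732093
x_2 = g(1.732093) = 1.732051
x_3 = g(1.732051) = 1.732051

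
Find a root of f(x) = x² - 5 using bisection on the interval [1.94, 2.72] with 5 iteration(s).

f(x) = x² - 5
Initial interval: [1.94, 2.72]

Iteration 1:
  c_1 = (1.940000 + 2.720000)/2 = 2.330000
  f(c_1) = f(2.330000) = 0.428900
  f(a) × f(c) < 0, new interval: [1.940000, 2.330000]
Iteration 2:
  c_2 = (1.940000 + 2.330000)/2 = 2.135000
  f(c_2) = f(2.135000) = -0.441775
  f(a) × f(c) ≥ 0, new interval: [2.135000, 2.330000]
Iteration 3:
  c_3 = (2.135000 + 2.330000)/2 = 2.232500
  f(c_3) = f(2.232500) = -0.015944
  f(a) × f(c) ≥ 0, new interval: [2.232500, 2.330000]
Iteration 4:
  c_4 = (2.232500 + 2.330000)/2 = 2.281250
  f(c_4) = f(2.281250) = 0.204102
  f(a) × f(c) < 0, new interval: [2.232500, 2.281250]
Iteration 5:
  c_5 = (2.232500 + 2.281250)/2 = 2.256875
  f(c_5) = f(2.256875) = 0.093485
  f(a) × f(c) < 0, new interval: [2.232500, 2.256875]

After 5 iteration(s), the approximation is c_5 = 2.256875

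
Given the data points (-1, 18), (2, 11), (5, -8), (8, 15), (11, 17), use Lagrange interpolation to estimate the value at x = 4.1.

Lagrange interpolation formula:
P(x) = Σ yᵢ × Lᵢ(x)
where Lᵢ(x) = Π_{j≠i} (x - xⱼ)/(xᵢ - xⱼ)

L_0(4.1) = (4.1 - 2)/(-1 - 2) × (4.1 - 5)/(-1 - 5) × (4.1 - 8)/(-1 - 8) × (4.1 - 11)/(-1 - 11) = -0.026163
L_1(4.1) = (4.1 - (-1))/(2 - (-1)) × (4.1 - 5)/(2 - 5) × (4.1 - 8)/(2 - 8) × (4.1 - 11)/(2 - 11) = 0.254150
L_2(4.1) = (4.1 - (-1))/(5 - (-1)) × (4.1 - 2)/(5 - 2) × (4.1 - 8)/(5 - 8) × (4.1 - 11)/(5 - 11) = 0.889525
L_3(4.1) = (4.1 - (-1))/(8 - (-1)) × (4.1 - 2)/(8 - 2) × (4.1 - 5)/(8 - 5) × (4.1 - 11)/(8 - 11) = -0.136850
L_4(4.1) = (4.1 - (-1))/(11 - (-1)) × (4.1 - 2)/(11 - 2) × (4.1 - 5)/(11 - 5) × (4.1 - 8)/(11 - 8) = 0.019338

P(4.1) = 18×L_0(4.1) + 11×L_1(4.1) + (-8)×L_2(4.1) + 15×L_3(4.1) + 17×L_4(4.1)
P(4.1) = -6.515487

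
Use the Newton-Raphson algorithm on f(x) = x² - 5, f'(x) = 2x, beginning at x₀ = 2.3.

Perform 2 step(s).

f(x) = x² - 5
f'(x) = 2x
x₀ = 2.3

Newton-Raphson formula: x_{n+1} = x_n - f(x_n)/f'(x_n)

Iteration 1:
  f(2.300000) = 0.290000
  f'(2.300000) = 4.600000
  x_1 = 2.300000 - 0.290000/4.600000 = 2.236957
Iteration 2:
  f(2.236957) = 0.003974
  f'(2.236957) = 4.473913
  x_2 = 2.236957 - 0.003974/4.473913 = 2.236068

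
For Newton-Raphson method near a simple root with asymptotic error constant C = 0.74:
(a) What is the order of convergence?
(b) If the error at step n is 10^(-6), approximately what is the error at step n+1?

(a) Newton-Raphson has quadratic (order 2) convergence near simple roots.
    This means |e_{n+1}| ≈ C|e_n|².

(b) With |e_n| = 10^(-6) and C = 0.74:
    |e_{n+1}| ≈ 0.74 × (10^(-6))² = 0.74 × 10^(-12)

(a) 2 (quadratic); (b) |e_{n+1}| ≈ 7.400e-13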